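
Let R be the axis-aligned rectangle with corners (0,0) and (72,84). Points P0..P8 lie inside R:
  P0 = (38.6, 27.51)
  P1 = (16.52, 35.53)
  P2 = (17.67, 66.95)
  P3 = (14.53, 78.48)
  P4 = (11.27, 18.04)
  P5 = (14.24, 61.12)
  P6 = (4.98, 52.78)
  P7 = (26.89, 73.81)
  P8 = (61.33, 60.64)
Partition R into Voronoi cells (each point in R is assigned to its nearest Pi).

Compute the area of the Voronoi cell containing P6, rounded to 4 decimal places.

Area of P6's cell: 264.1022

1. box [0,72]×[0,84]: [(0, 0) (72, 0) (72, 84) (0, 84)]
2. ⊥bis P6·P0 via (21.79,40.145): [(0, 11.1549) (54.753, 84) (0, 84)]  |A|=1994.2436
3. ⊥bis P6·P1 via (10.75,44.155): [(0, 36.9634) (39.0183, 63.0661) (54.753, 84) (0, 84)]  |A|=1490.7414
4. ⊥bis P6·P2 via (11.325,59.865): [(0, 70.0071) (0, 36.9634) (21.1204, 51.0927)]  |A|=348.949
5. ⊥bis P6·P3 via (9.755,65.63): [(1.4357, 68.7214) (0, 69.2549) (0, 36.9634) (21.1204, 51.0927)]  |A|=348.409
6. ⊥bis P6·P4 via (8.125,35.41): [(1.4357, 68.7214) (0, 69.2549) (0, 36.9634) (21.1204, 51.0927)]  |A|=348.409
7. ⊥bis P6·P5 via (9.61,56.95): [(0, 67.6201) (0, 36.9634) (17.2297, 48.4898)]  |A|=264.1022
8. ⊥bis P6·P7 via (15.935,63.295): [(0, 67.6201) (0, 36.9634) (17.2297, 48.4898)]  |A|=264.1022
9. ⊥bis P6·P8 via (33.155,56.71): [(0, 67.6201) (0, 36.9634) (17.2297, 48.4898)]  |A|=264.1022
10. canonical 3-gon: [(0, 67.6201) (0, 36.9634) (17.2297, 48.4898)]
11. shoelace: 264.1022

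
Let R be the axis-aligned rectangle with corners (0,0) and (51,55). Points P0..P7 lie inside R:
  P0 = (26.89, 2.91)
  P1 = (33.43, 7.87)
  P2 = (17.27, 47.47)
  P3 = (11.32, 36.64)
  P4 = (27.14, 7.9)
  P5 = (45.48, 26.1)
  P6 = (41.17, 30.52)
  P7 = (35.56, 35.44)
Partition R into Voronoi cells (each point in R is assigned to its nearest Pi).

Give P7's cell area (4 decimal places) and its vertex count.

1. box [0,51]×[0,55]: [(0, 0) (51, 0) (51, 55) (0, 55)]
2. ⊥bis P7·P0 via (31.225,19.175): [(0, 27.4972) (51, 13.9045) (51, 55) (0, 55)]  |A|=1749.2569
3. ⊥bis P7·P1 via (34.495,21.655): [(0, 27.4972) (16.7869, 23.0231) (51, 20.3799) (51, 55) (0, 55)]  |A|=1638.4859
4. ⊥bis P7·P2 via (26.415,41.455): [(14.6638, 23.5889) (16.7869, 23.0231) (51, 20.3799) (51, 55) (35.324, 55)]  |A|=882.0546
5. ⊥bis P7·P3 via (23.44,36.04): [(23.4877, 37.0045) (22.7727, 22.5606) (51, 20.3799) (51, 55) (35.324, 55)]  |A|=821.9227
6. ⊥bis P7·P4 via (31.35,21.67): [(23.4877, 37.0045) (22.8572, 24.2666) (30.3522, 21.9751) (51, 20.3799) (51, 55) (35.324, 55)]  |A|=815.4329
7. ⊥bis P7·P5 via (40.52,30.77): [(23.4877, 37.0045) (22.8572, 24.2666) (30.3522, 21.9751) (32.1113, 21.8392) (51, 41.9008) (51, 55) (35.324, 55)]  |A|=612.1819
8. ⊥bis P7·P6 via (38.365,32.98): [(23.4877, 37.0045) (22.8572, 24.2666) (29.0601, 22.3701) (51, 47.387) (51, 55) (35.324, 55)]  |A|=516.1179
9. canonical 6-gon: [(23.4877, 37.0045) (22.8572, 24.2666) (29.0601, 22.3701) (51, 47.387) (51, 55) (35.324, 55)]
10. shoelace: 516.1179

Area of P7's cell: 516.1179 (6 vertices)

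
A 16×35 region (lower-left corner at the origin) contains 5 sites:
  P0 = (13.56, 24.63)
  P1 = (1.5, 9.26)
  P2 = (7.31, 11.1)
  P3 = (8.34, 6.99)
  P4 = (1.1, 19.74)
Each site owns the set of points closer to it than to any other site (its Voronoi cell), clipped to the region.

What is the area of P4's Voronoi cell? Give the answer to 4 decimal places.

Area of P4's cell: 114.1708

1. box [0,16]×[0,35]: [(0, 0) (16, 0) (16, 35) (0, 35)]
2. ⊥bis P4·P0 via (7.33,22.185): [(0, 0) (16, 0) (16, 0.0933) (2.3007, 35) (0, 35)]  |A|=320.9012
3. ⊥bis P4·P1 via (1.3,14.5): [(0, 14.4504) (10.2125, 14.8402) (2.3007, 35) (0, 35)]  |A|=128.1223
4. ⊥bis P4·P2 via (4.205,15.42): [(0, 14.4504) (3.0161, 14.5655) (8.7133, 18.6603) (2.3007, 35) (0, 35)]  |A|=114.1708
5. ⊥bis P4·P3 via (4.72,13.365): [(0, 14.4504) (3.0161, 14.5655) (8.7133, 18.6603) (2.3007, 35) (0, 35)]  |A|=114.1708
6. canonical 5-gon: [(0, 14.4504) (3.0161, 14.5655) (8.7133, 18.6603) (2.3007, 35) (0, 35)]
7. shoelace: 114.1708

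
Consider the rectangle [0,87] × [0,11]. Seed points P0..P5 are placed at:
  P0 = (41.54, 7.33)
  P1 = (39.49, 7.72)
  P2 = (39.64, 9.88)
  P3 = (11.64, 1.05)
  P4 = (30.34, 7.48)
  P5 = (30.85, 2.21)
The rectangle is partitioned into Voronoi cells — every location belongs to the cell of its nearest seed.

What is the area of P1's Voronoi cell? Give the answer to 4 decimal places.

1. box [0,87]×[0,11]: [(0, 0) (87, 0) (87, 11) (0, 11)]
2. ⊥bis P1·P0 via (40.515,7.525): [(0, 0) (39.0834, 0) (41.1761, 11) (0, 11)]  |A|=441.4273
3. ⊥bis P1·P2 via (39.565,8.8): [(0, 0) (39.0834, 0) (40.742, 8.7183) (7.885, 11) (0, 11)]  |A|=403.4466
4. ⊥bis P1·P3 via (25.565,4.385): [(26.6152, 0) (39.0834, 0) (40.742, 8.7183) (24.253, 9.8633)]  |A|=134.3167
5. ⊥bis P1·P4 via (34.915,7.6): [(35.1143, 0) (39.0834, 0) (40.742, 8.7183) (34.875, 9.1257)]  |A|=44.0233
6. ⊥bis P1·P5 via (35.17,4.965): [(34.9761, 5.269) (38.3363, 0) (39.0834, 0) (40.742, 8.7183) (34.875, 9.1257)]  |A|=35.535
7. canonical 5-gon: [(34.9761, 5.269) (38.3363, 0) (39.0834, 0) (40.742, 8.7183) (34.875, 9.1257)]
8. shoelace: 35.535

Area of P1's cell: 35.5350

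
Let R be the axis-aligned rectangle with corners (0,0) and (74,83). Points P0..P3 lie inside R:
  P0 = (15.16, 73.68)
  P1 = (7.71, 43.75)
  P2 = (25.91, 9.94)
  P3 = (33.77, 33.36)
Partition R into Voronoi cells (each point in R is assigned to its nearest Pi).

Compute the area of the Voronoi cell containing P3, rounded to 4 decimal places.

1. box [0,74]×[0,83]: [(0, 0) (74, 0) (74, 83) (0, 83)]
2. ⊥bis P3·P0 via (24.465,53.52): [(0, 42.228) (0, 0) (74, 0) (74, 76.3833)]  |A|=4388.6162
3. ⊥bis P3·P1 via (20.74,38.555): [(27.212, 54.7879) (5.3683, 0) (74, 0) (74, 76.3833)]  |A|=3667.0036
4. ⊥bis P3·P2 via (29.84,21.65): [(27.212, 54.7879) (15.8694, 26.3387) (74, 6.8294) (74, 76.3833)]  |A|=2564.6699
5. canonical 4-gon: [(27.212, 54.7879) (15.8694, 26.3387) (74, 6.8294) (74, 76.3833)]
6. shoelace: 2564.6699

Area of P3's cell: 2564.6699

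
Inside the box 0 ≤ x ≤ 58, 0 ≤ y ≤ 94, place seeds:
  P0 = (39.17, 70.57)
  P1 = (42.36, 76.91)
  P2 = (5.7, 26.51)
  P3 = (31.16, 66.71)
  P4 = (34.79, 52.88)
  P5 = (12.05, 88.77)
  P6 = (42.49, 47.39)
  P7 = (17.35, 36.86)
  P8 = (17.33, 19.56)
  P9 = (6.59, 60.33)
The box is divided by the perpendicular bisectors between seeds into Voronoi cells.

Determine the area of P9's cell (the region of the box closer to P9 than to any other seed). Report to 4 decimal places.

Area of P9's cell: 511.4286

1. box [0,58]×[0,94]: [(0, 0) (58, 0) (58, 94) (0, 94)]
2. ⊥bis P9·P0 via (22.88,65.45): [(0, 0) (43.4511, 0) (13.9066, 94) (0, 94)]  |A|=2695.8161
3. ⊥bis P9·P1 via (24.475,68.62): [(0, 0) (43.4511, 0) (16.4253, 85.9866) (12.7109, 94) (0, 94)]  |A|=2691.0253
4. ⊥bis P9·P2 via (6.145,43.42): [(0, 43.5817) (30.0014, 42.7922) (16.4253, 85.9866) (12.7109, 94) (0, 94)]  |A|=1107.5836
5. ⊥bis P9·P3 via (18.875,63.52): [(0, 43.5817) (24.2178, 42.9444) (10.9604, 94) (0, 94)]  |A|=890.3039
6. ⊥bis P9·P4 via (20.69,56.605): [(0, 43.5817) (17.1304, 43.1309) (20.6802, 56.568) (10.9604, 94) (0, 94)]  |A|=842.3558
7. ⊥bis P9·P5 via (9.32,74.55): [(0, 76.3393) (0, 43.5817) (17.1304, 43.1309) (20.6802, 56.568) (16.3619, 73.1981)]  |A|=583.8756
8. ⊥bis P9·P6 via (24.54,53.86): [(0, 76.3393) (0, 43.5817) (17.1304, 43.1309) (20.6802, 56.568) (16.3619, 73.1981)]  |A|=583.8756
9. ⊥bis P9·P7 via (11.97,48.595): [(0, 76.3393) (0, 43.5817) (0.9787, 43.556) (19.484, 52.0398) (20.6802, 56.568) (16.3619, 73.1981)]  |A|=511.4286
10. ⊥bis P9·P8 via (11.96,39.945): [(0, 76.3393) (0, 43.5817) (0.9787, 43.556) (19.484, 52.0398) (20.6802, 56.568) (16.3619, 73.1981)]  |A|=511.4286
11. canonical 6-gon: [(0, 76.3393) (0, 43.5817) (0.9787, 43.556) (19.484, 52.0398) (20.6802, 56.568) (16.3619, 73.1981)]
12. shoelace: 511.4286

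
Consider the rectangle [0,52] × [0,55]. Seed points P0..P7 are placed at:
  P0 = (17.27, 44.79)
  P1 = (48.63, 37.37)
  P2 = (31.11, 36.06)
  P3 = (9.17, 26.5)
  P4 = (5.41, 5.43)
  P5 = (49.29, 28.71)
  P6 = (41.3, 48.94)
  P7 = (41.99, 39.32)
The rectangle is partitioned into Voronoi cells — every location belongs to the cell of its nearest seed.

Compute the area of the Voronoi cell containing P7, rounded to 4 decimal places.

1. box [0,52]×[0,55]: [(0, 0) (52, 0) (52, 55) (0, 55)]
2. ⊥bis P7·P0 via (29.63,42.055): [(20.3241, 0) (52, 0) (52, 55) (32.4944, 55)]  |A|=1407.4888
3. ⊥bis P7·P1 via (45.31,38.345): [(20.3241, 0) (34.049, 0) (50.2012, 55) (32.4944, 55)]  |A|=864.3692
4. ⊥bis P7·P2 via (36.55,37.69): [(32.014, 52.8286) (40.8768, 23.2495) (50.2012, 55) (32.4944, 55)]  |A|=297.8265
5. ⊥bis P7·P3 via (25.58,32.91): [(32.014, 52.8286) (40.8768, 23.2495) (50.2012, 55) (32.4944, 55)]  |A|=297.8265
6. ⊥bis P7·P4 via (23.7,22.375): [(32.014, 52.8286) (40.8768, 23.2495) (50.2012, 55) (32.4944, 55)]  |A|=297.8265
7. ⊥bis P7·P5 via (45.64,34.015): [(32.014, 52.8286) (39.0166, 29.4579) (43.6328, 32.634) (50.2012, 55) (32.4944, 55)]  |A|=280.5427
8. ⊥bis P7·P6 via (41.645,44.13): [(34.7682, 43.6368) (39.0166, 29.4579) (43.6328, 32.634) (47.1243, 44.523)]  |A|=111.3772
9. canonical 4-gon: [(34.7682, 43.6368) (39.0166, 29.4579) (43.6328, 32.634) (47.1243, 44.523)]
10. shoelace: 111.3772

Area of P7's cell: 111.3772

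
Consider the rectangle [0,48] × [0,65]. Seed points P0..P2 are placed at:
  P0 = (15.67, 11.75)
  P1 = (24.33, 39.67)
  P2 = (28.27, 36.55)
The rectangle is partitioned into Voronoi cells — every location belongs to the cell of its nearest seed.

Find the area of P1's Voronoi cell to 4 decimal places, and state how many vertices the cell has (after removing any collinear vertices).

Area of P1's cell: 1198.2476 (4 vertices)

1. box [0,48]×[0,65]: [(0, 0) (48, 0) (48, 65) (0, 65)]
2. ⊥bis P1·P0 via (20,25.71): [(0, 31.9134) (48, 17.0252) (48, 65) (0, 65)]  |A|=1945.473
3. ⊥bis P1·P2 via (26.3,38.11): [(0, 31.9134) (17.1747, 26.5863) (47.5936, 65) (0, 65)]  |A|=1198.2476
4. canonical 4-gon: [(0, 31.9134) (17.1747, 26.5863) (47.5936, 65) (0, 65)]
5. shoelace: 1198.2476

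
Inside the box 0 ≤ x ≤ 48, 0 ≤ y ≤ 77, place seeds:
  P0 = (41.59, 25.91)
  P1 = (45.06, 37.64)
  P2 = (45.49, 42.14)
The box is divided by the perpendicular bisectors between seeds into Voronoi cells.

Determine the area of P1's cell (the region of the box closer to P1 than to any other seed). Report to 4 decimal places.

Area of P1's cell: 213.0478

1. box [0,48]×[0,77]: [(0, 0) (48, 0) (48, 77) (0, 77)]
2. ⊥bis P1·P0 via (43.325,31.775): [(0, 44.5915) (48, 30.392) (48, 77) (0, 77)]  |A|=1896.3949
3. ⊥bis P1·P2 via (45.275,39.89): [(1.8737, 44.0372) (48, 30.392) (48, 39.6296)]  |A|=213.0478
4. canonical 3-gon: [(1.8737, 44.0372) (48, 30.392) (48, 39.6296)]
5. shoelace: 213.0478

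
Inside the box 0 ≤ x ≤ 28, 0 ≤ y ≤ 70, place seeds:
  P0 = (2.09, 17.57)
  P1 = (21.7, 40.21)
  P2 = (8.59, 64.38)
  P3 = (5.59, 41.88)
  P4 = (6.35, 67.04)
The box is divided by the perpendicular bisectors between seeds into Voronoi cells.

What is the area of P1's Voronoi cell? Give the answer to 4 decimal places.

1. box [0,28]×[0,70]: [(0, 0) (28, 0) (28, 70) (0, 70)]
2. ⊥bis P1·P0 via (11.895,28.89): [(0, 39.193) (28, 14.9404) (28, 70) (0, 70)]  |A|=1202.1318
3. ⊥bis P1·P2 via (15.145,52.295): [(0, 44.0802) (0, 39.193) (28, 14.9404) (28, 59.2677)]  |A|=689.0022
4. ⊥bis P1·P3 via (13.645,41.045): [(14.7913, 52.1032) (12.3446, 28.5006) (28, 14.9404) (28, 59.2677)]  |A|=494.0951
5. ⊥bis P1·P4 via (14.025,53.625): [(14.7913, 52.1032) (12.3446, 28.5006) (28, 14.9404) (28, 59.2677)]  |A|=494.0951
6. canonical 4-gon: [(14.7913, 52.1032) (12.3446, 28.5006) (28, 14.9404) (28, 59.2677)]
7. shoelace: 494.0951

Area of P1's cell: 494.0951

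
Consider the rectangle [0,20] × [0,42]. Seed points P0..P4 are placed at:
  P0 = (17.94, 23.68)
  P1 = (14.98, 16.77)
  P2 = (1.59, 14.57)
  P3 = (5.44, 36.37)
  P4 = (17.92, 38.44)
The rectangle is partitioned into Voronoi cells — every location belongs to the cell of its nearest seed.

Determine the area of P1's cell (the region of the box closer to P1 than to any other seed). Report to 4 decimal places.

1. box [0,20]×[0,42]: [(0, 0) (20, 0) (20, 42) (0, 42)]
2. ⊥bis P1·P0 via (16.46,20.225): [(0, 27.2759) (0, 0) (20, 0) (20, 18.7086)]  |A|=459.8447
3. ⊥bis P1·P2 via (8.285,15.67): [(6.861, 24.3369) (10.8596, 0) (20, 0) (20, 18.7086)]  |A|=234.1301
4. ⊥bis P1·P3 via (10.21,26.57): [(6.861, 24.3369) (10.8596, 0) (20, 0) (20, 18.7086)]  |A|=234.1301
5. ⊥bis P1·P4 via (16.45,27.605): [(6.861, 24.3369) (10.8596, 0) (20, 0) (20, 18.7086)]  |A|=234.1301
6. canonical 4-gon: [(6.861, 24.3369) (10.8596, 0) (20, 0) (20, 18.7086)]
7. shoelace: 234.1301

Area of P1's cell: 234.1301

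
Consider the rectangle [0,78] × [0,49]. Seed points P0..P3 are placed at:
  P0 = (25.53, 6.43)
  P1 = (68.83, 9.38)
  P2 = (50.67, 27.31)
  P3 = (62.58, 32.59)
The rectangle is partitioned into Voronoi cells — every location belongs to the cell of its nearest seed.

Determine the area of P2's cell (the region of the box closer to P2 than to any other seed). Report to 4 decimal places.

Area of P2's cell: 1087.5909

1. box [0,78]×[0,49]: [(0, 0) (78, 0) (78, 49) (0, 49)]
2. ⊥bis P2·P0 via (38.1,16.87): [(52.1114, 0) (78, 0) (78, 49) (11.4145, 49)]  |A|=2265.6173
3. ⊥bis P2·P1 via (59.75,18.345): [(47.326, 5.7617) (78, 36.8291) (78, 49) (11.4145, 49)]  |A|=1626.1891
4. ⊥bis P2·P3 via (56.625,29.95): [(47.326, 5.7617) (61.1439, 19.7568) (48.1797, 49) (11.4145, 49)]  |A|=1087.5909
5. canonical 4-gon: [(47.326, 5.7617) (61.1439, 19.7568) (48.1797, 49) (11.4145, 49)]
6. shoelace: 1087.5909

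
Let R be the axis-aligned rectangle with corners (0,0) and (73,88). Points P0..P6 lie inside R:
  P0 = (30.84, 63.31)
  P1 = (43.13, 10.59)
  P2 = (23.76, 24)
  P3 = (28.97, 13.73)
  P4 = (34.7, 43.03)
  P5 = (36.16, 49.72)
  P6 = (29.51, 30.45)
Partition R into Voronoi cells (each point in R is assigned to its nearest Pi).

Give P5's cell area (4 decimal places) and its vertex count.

Area of P5's cell: 936.9956 (3 vertices)

1. box [0,73]×[0,88]: [(0, 0) (73, 0) (73, 88) (0, 88)]
2. ⊥bis P5·P0 via (33.5,56.515): [(0, 43.4009) (0, 0) (73, 0) (73, 71.9778)]  |A|=4211.3257
3. ⊥bis P5·P1 via (39.645,30.155): [(0, 43.4009) (0, 23.0933) (73, 36.0963) (73, 71.9778)]  |A|=2050.9053
4. ⊥bis P5·P2 via (29.96,36.86): [(9.0469, 46.9425) (42.7283, 30.7042) (73, 36.0963) (73, 71.9778)]  |A|=1483.9534
5. ⊥bis P5·P3 via (32.565,31.725): [(9.0469, 46.9425) (42.7283, 30.7042) (73, 36.0963) (73, 71.9778)]  |A|=1483.9534
6. ⊥bis P5·P4 via (35.43,46.375): [(17.5597, 50.2749) (73, 38.1759) (73, 71.9778)]  |A|=936.9956
7. ⊥bis P5·P6 via (32.835,40.085): [(17.5597, 50.2749) (73, 38.1759) (73, 71.9778)]  |A|=936.9956
8. canonical 3-gon: [(17.5597, 50.2749) (73, 38.1759) (73, 71.9778)]
9. shoelace: 936.9956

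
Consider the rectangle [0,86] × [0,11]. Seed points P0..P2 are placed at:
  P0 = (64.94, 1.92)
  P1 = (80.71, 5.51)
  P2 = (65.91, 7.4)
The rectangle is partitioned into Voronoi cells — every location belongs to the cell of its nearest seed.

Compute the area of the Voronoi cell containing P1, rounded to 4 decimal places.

Area of P1's cell: 138.9556

1. box [0,86]×[0,11]: [(0, 0) (86, 0) (86, 11) (0, 11)]
2. ⊥bis P1·P0 via (72.825,3.715): [(73.6707, 0) (86, 0) (86, 11) (71.1666, 11)]  |A|=149.3949
3. ⊥bis P1·P2 via (73.31,6.455): [(72.9115, 3.3348) (73.6707, 0) (86, 0) (86, 11) (73.8904, 11)]  |A|=138.9556
4. canonical 5-gon: [(72.9115, 3.3348) (73.6707, 0) (86, 0) (86, 11) (73.8904, 11)]
5. shoelace: 138.9556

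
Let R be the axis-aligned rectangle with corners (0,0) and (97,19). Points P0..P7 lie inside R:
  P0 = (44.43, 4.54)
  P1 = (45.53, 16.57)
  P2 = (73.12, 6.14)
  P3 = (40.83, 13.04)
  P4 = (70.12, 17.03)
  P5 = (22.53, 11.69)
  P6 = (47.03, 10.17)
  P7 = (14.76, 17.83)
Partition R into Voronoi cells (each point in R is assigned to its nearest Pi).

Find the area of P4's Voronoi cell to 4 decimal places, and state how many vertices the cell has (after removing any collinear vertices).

Area of P4's cell: 218.4606 (5 vertices)

1. box [0,97]×[0,19]: [(0, 0) (97, 0) (97, 19) (0, 19)]
2. ⊥bis P4·P0 via (57.275,10.785): [(62.5185, 0) (97, 0) (97, 19) (53.281, 19)]  |A|=742.9049
3. ⊥bis P4·P1 via (57.825,16.8): [(57.964, 9.3678) (62.5185, 0) (97, 0) (97, 19) (57.7838, 19)]  |A|=721.2187
4. ⊥bis P4·P2 via (71.62,11.585): [(57.964, 9.3678) (58.6263, 8.0055) (97, 18.5767) (97, 19) (57.7838, 19)]  |A|=226.7695
5. ⊥bis P4·P3 via (55.475,15.035): [(57.964, 9.3678) (58.6263, 8.0055) (97, 18.5767) (97, 19) (57.7838, 19)]  |A|=226.7695
6. ⊥bis P4·P5 via (46.325,14.36): [(57.964, 9.3678) (58.6263, 8.0055) (97, 18.5767) (97, 19) (57.7838, 19)]  |A|=226.7695
7. ⊥bis P4·P6 via (58.575,13.6): [(57.8385, 16.079) (60.1153, 8.4157) (97, 18.5767) (97, 19) (57.7838, 19)]  |A|=218.4606
8. ⊥bis P4·P7 via (42.44,17.43): [(57.8385, 16.079) (60.1153, 8.4157) (97, 18.5767) (97, 19) (57.7838, 19)]  |A|=218.4606
9. canonical 5-gon: [(57.8385, 16.079) (60.1153, 8.4157) (97, 18.5767) (97, 19) (57.7838, 19)]
10. shoelace: 218.4606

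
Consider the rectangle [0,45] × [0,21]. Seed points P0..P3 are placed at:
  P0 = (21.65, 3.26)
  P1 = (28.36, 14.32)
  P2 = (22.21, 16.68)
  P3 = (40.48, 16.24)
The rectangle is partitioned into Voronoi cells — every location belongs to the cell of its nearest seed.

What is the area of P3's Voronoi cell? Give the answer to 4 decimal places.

1. box [0,45]×[0,21]: [(0, 0) (45, 0) (45, 21) (0, 21)]
2. ⊥bis P3·P0 via (31.065,9.75): [(37.7859, 0) (45, 0) (45, 21) (23.3101, 21)]  |A|=303.4919
3. ⊥bis P3·P1 via (34.42,15.28): [(36.5585, 1.7806) (37.7859, 0) (45, 0) (45, 21) (33.5139, 21)]  |A|=205.4366
4. ⊥bis P3·P2 via (31.345,16.46): [(36.5585, 1.7806) (37.7859, 0) (45, 0) (45, 21) (33.5139, 21)]  |A|=205.4366
5. canonical 5-gon: [(36.5585, 1.7806) (37.7859, 0) (45, 0) (45, 21) (33.5139, 21)]
6. shoelace: 205.4366

Area of P3's cell: 205.4366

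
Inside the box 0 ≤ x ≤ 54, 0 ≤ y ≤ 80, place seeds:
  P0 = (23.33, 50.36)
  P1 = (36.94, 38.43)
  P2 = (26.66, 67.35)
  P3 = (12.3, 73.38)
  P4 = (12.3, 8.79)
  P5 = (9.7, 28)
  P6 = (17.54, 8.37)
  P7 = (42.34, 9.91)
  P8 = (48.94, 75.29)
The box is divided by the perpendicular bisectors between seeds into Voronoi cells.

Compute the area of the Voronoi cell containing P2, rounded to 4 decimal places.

1. box [0,54]×[0,80]: [(0, 0) (54, 0) (54, 80) (0, 80)]
2. ⊥bis P2·P0 via (24.995,58.855): [(0, 63.754) (54, 53.1701) (54, 80) (0, 80)]  |A|=1163.0507
3. ⊥bis P2·P1 via (31.8,52.89): [(0, 63.754) (40.1981, 55.8752) (54, 60.7813) (54, 80) (0, 80)]  |A|=1110.5262
4. ⊥bis P2·P3 via (19.48,70.365): [(15.4337, 60.729) (40.1981, 55.8752) (54, 60.7813) (54, 80) (23.5259, 80)]  |A|=758.4743
5. ⊥bis P2·P4 via (19.48,38.07): [(15.4337, 60.729) (40.1981, 55.8752) (54, 60.7813) (54, 80) (23.5259, 80)]  |A|=758.4743
6. ⊥bis P2·P5 via (18.18,47.675): [(15.4337, 60.729) (40.1981, 55.8752) (54, 60.7813) (54, 80) (23.5259, 80)]  |A|=758.4743
7. ⊥bis P2·P6 via (22.1,37.86): [(15.4337, 60.729) (40.1981, 55.8752) (54, 60.7813) (54, 80) (23.5259, 80)]  |A|=758.4743
8. ⊥bis P2·P7 via (34.5,38.63): [(15.4337, 60.729) (40.1981, 55.8752) (54, 60.7813) (54, 80) (23.5259, 80)]  |A|=758.4743
9. ⊥bis P2·P8 via (37.8,71.32): [(15.4337, 60.729) (40.1981, 55.8752) (42.9549, 56.8552) (34.7067, 80) (23.5259, 80)]  |A|=429.0674
10. canonical 5-gon: [(15.4337, 60.729) (40.1981, 55.8752) (42.9549, 56.8552) (34.7067, 80) (23.5259, 80)]
11. shoelace: 429.0674

Area of P2's cell: 429.0674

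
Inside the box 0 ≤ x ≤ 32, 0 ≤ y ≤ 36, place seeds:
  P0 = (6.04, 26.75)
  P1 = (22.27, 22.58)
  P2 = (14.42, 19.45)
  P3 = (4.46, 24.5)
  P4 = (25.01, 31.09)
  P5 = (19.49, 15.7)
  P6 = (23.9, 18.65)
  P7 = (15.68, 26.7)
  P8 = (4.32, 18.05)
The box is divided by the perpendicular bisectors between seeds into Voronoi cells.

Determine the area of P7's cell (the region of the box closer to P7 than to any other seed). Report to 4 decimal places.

Area of P7's cell: 105.8323

1. box [0,32]×[0,36]: [(0, 0) (32, 0) (32, 36) (0, 36)]
2. ⊥bis P7·P0 via (10.86,26.725): [(10.7214, 0) (32, 0) (32, 36) (10.9081, 36)]  |A|=762.6691
3. ⊥bis P7·P1 via (18.975,24.64): [(10.7812, 11.5339) (26.0772, 36) (10.9081, 36)]  |A|=185.5636
4. ⊥bis P7·P2 via (15.05,23.075): [(10.8449, 23.8058) (17.7078, 22.6131) (26.0772, 36) (10.9081, 36)]  |A|=143.415
5. ⊥bis P7·P3 via (10.07,25.6): [(10.8449, 23.8058) (17.7078, 22.6131) (26.0772, 36) (10.9081, 36)]  |A|=143.415
6. ⊥bis P7·P4 via (20.345,28.895): [(10.8449, 23.8058) (17.7078, 22.6131) (20.899, 27.7175) (17.0019, 36) (10.9081, 36)]  |A|=105.8323
7. ⊥bis P7·P5 via (17.585,21.2): [(10.8449, 23.8058) (17.7078, 22.6131) (20.899, 27.7175) (17.0019, 36) (10.9081, 36)]  |A|=105.8323
8. ⊥bis P7·P6 via (19.79,22.675): [(10.8449, 23.8058) (17.7078, 22.6131) (20.899, 27.7175) (17.0019, 36) (10.9081, 36)]  |A|=105.8323
9. ⊥bis P7·P8 via (10,22.375): [(10.8449, 23.8058) (17.7078, 22.6131) (20.899, 27.7175) (17.0019, 36) (10.9081, 36)]  |A|=105.8323
10. canonical 5-gon: [(10.8449, 23.8058) (17.7078, 22.6131) (20.899, 27.7175) (17.0019, 36) (10.9081, 36)]
11. shoelace: 105.8323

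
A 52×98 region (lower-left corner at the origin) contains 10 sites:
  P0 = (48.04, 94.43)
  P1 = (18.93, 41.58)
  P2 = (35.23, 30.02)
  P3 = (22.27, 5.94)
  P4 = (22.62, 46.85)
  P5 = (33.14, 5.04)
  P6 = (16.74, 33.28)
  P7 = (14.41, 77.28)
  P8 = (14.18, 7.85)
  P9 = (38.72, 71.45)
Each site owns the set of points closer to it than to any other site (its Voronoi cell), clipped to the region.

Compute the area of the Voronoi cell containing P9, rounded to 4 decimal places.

Area of P9's cell: 765.0476

1. box [0,52]×[0,98]: [(0, 0) (52, 0) (52, 98) (0, 98)]
2. ⊥bis P9·P0 via (43.38,82.94): [(0, 0) (52, 0) (52, 79.444) (6.2471, 98) (0, 98)]  |A|=4671.5041
3. ⊥bis P9·P1 via (28.825,56.515): [(0, 75.6126) (52, 41.1607) (52, 79.444) (6.2471, 98) (0, 98)]  |A|=1635.3973
4. ⊥bis P9·P2 via (36.975,50.735): [(0, 75.6126) (37.6326, 50.6796) (52, 49.4693) (52, 79.444) (6.2471, 98) (0, 98)]  |A|=1575.7108
5. ⊥bis P9·P3 via (30.495,38.695): [(0, 75.6126) (37.6326, 50.6796) (52, 49.4693) (52, 79.444) (6.2471, 98) (0, 98)]  |A|=1575.7108
6. ⊥bis P9·P4 via (30.67,59.15): [(0, 79.2226) (44.4957, 50.1015) (52, 49.4693) (52, 79.444) (6.2471, 98) (0, 98)]  |A|=1420.7161
7. ⊥bis P9·P5 via (35.93,38.245): [(0, 79.2226) (44.4957, 50.1015) (52, 49.4693) (52, 79.444) (6.2471, 98) (0, 98)]  |A|=1420.7161
8. ⊥bis P9·P6 via (27.73,52.365): [(0, 79.2226) (44.4957, 50.1015) (52, 49.4693) (52, 79.444) (6.2471, 98) (0, 98)]  |A|=1420.7161
9. ⊥bis P9·P7 via (26.565,74.365): [(23.9681, 63.5362) (44.4957, 50.1015) (52, 49.4693) (52, 79.444) (29.9297, 88.3951)]  |A|=765.0476
10. ⊥bis P9·P8 via (26.45,39.65): [(23.9681, 63.5362) (44.4957, 50.1015) (52, 49.4693) (52, 79.444) (29.9297, 88.3951)]  |A|=765.0476
11. canonical 5-gon: [(23.9681, 63.5362) (44.4957, 50.1015) (52, 49.4693) (52, 79.444) (29.9297, 88.3951)]
12. shoelace: 765.0476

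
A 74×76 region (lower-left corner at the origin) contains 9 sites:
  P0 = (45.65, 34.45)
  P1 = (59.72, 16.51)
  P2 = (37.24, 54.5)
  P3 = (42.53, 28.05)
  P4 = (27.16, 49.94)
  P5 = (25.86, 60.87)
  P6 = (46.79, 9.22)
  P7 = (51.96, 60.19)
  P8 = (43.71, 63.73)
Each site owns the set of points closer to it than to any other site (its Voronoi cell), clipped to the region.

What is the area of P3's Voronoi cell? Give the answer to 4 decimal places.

Area of P3's cell: 719.6795

1. box [0,74]×[0,76]: [(0, 0) (74, 0) (74, 76) (0, 76)]
2. ⊥bis P3·P0 via (44.09,31.25): [(0, 52.7439) (0, 0) (74, 0) (74, 16.6689)]  |A|=2568.2717
3. ⊥bis P3·P1 via (51.125,22.28): [(53.9273, 26.4543) (0, 52.7439) (0, 0) (36.168, 0)]  |A|=1900.567
4. ⊥bis P3·P2 via (39.885,41.275): [(53.9273, 26.4543) (28.2849, 38.955) (0, 33.298) (0, 0) (36.168, 0)]  |A|=1625.5546
5. ⊥bis P3·P4 via (34.845,38.995): [(53.9273, 26.4543) (32.1231, 37.0838) (0, 14.5287) (0, 0) (36.168, 0)]  |A|=1286.7712
6. ⊥bis P3·P5 via (34.195,44.46): [(53.9273, 26.4543) (32.1231, 37.0838) (0, 14.5287) (0, 0) (36.168, 0)]  |A|=1286.7712
7. ⊥bis P3·P6 via (44.66,18.635): [(49.3976, 19.7068) (53.9273, 26.4543) (32.1231, 37.0838) (0, 14.5287) (0, 8.5314)]  |A|=719.6795
8. ⊥bis P3·P7 via (47.245,44.12): [(49.3976, 19.7068) (53.9273, 26.4543) (32.1231, 37.0838) (0, 14.5287) (0, 8.5314)]  |A|=719.6795
9. ⊥bis P3·P8 via (43.12,45.89): [(49.3976, 19.7068) (53.9273, 26.4543) (32.1231, 37.0838) (0, 14.5287) (0, 8.5314)]  |A|=719.6795
10. canonical 5-gon: [(49.3976, 19.7068) (53.9273, 26.4543) (32.1231, 37.0838) (0, 14.5287) (0, 8.5314)]
11. shoelace: 719.6795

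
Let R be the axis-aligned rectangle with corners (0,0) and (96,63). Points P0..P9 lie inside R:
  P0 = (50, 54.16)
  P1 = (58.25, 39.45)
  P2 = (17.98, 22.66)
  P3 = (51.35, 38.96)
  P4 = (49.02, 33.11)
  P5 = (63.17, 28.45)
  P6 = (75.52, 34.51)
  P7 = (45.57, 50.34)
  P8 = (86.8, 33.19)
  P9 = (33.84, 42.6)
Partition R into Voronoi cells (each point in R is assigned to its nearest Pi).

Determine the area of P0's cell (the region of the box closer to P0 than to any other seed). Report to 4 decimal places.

Area of P0's cell: 356.5523

1. box [0,96]×[0,63]: [(0, 0) (96, 0) (96, 63) (0, 63)]
2. ⊥bis P0·P1 via (54.125,46.805): [(0, 16.4494) (83.0012, 63) (0, 63)]  |A|=1931.8783
3. ⊥bis P0·P2 via (33.99,38.41): [(35.827, 36.5427) (83.0012, 63) (9.7993, 63)]  |A|=968.3619
4. ⊥bis P0·P3 via (50.675,46.56): [(27.9573, 44.5423) (54.2551, 46.878) (83.0012, 63) (9.7993, 63)]  |A|=853.9851
5. ⊥bis P0·P4 via (49.51,43.635): [(27.8582, 44.643) (28.6672, 44.6054) (54.2551, 46.878) (83.0012, 63) (9.7993, 63)]  |A|=853.9463
6. ⊥bis P0·P5 via (56.585,41.305): [(27.8582, 44.643) (28.6672, 44.6054) (54.2551, 46.878) (83.0012, 63) (9.7993, 63)]  |A|=853.9463
7. ⊥bis P0·P6 via (62.76,44.335): [(27.8582, 44.643) (28.6672, 44.6054) (54.2551, 46.878) (72.6706, 57.2062) (77.1318, 63) (9.7993, 63)]  |A|=836.943
8. ⊥bis P0·P7 via (47.785,52.25): [(52.5481, 46.7264) (54.2551, 46.878) (72.6706, 57.2062) (77.1318, 63) (38.5152, 63)]  |A|=356.5523
9. ⊥bis P0·P8 via (68.4,43.675): [(52.5481, 46.7264) (54.2551, 46.878) (72.6706, 57.2062) (77.1318, 63) (38.5152, 63)]  |A|=356.5523
10. ⊥bis P0·P9 via (41.92,48.38): [(52.5481, 46.7264) (54.2551, 46.878) (72.6706, 57.2062) (77.1318, 63) (38.5152, 63)]  |A|=356.5523
11. canonical 5-gon: [(52.5481, 46.7264) (54.2551, 46.878) (72.6706, 57.2062) (77.1318, 63) (38.5152, 63)]
12. shoelace: 356.5523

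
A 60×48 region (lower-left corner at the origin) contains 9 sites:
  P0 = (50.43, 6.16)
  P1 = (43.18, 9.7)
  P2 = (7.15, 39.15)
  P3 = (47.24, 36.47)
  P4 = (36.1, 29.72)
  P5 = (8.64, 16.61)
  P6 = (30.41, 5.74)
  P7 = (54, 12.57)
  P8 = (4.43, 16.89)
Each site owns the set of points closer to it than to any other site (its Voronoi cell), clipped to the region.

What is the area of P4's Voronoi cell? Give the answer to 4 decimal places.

1. box [0,60]×[0,48]: [(0, 0) (60, 0) (60, 48) (0, 48)]
2. ⊥bis P4·P0 via (43.265,17.94): [(0, 0) (13.7698, 0) (60, 28.1188) (60, 48) (0, 48)]  |A|=2230.0309
3. ⊥bis P4·P1 via (39.64,19.71): [(0, 5.6915) (55.2529, 25.2314) (60, 28.1188) (60, 48) (0, 48)]  |A|=1899.0805
4. ⊥bis P4·P2 via (21.625,34.435): [(13.8587, 10.5925) (55.2529, 25.2314) (60, 28.1188) (60, 48) (26.0436, 48)]  |A|=1118.7976
5. ⊥bis P4·P3 via (41.67,33.095): [(13.8587, 10.5925) (47.9909, 22.6632) (32.6387, 48) (26.0436, 48)]  |A|=648.4079
6. ⊥bis P4·P5 via (22.37,23.165): [(19.745, 28.6633) (26.2759, 14.9838) (47.9909, 22.6632) (32.6387, 48) (26.0436, 48)]  |A|=549.138
7. ⊥bis P4·P6 via (33.255,17.73): [(19.745, 28.6633) (23.9057, 19.9484) (33.7255, 17.6184) (47.9909, 22.6632) (32.6387, 48) (26.0436, 48)]  |A|=527.5236
8. ⊥bis P4·P7 via (45.05,21.145): [(19.745, 28.6633) (23.9057, 19.9484) (33.7255, 17.6184) (45.743, 21.8683) (47.4151, 23.6135) (32.6387, 48) (26.0436, 48)]  |A|=526.2267
9. ⊥bis P4·P8 via (20.265,23.305): [(19.745, 28.6633) (23.9057, 19.9484) (33.7255, 17.6184) (45.743, 21.8683) (47.4151, 23.6135) (32.6387, 48) (26.0436, 48)]  |A|=526.2267
10. canonical 7-gon: [(19.745, 28.6633) (23.9057, 19.9484) (33.7255, 17.6184) (45.743, 21.8683) (47.4151, 23.6135) (32.6387, 48) (26.0436, 48)]
11. shoelace: 526.2267

Area of P4's cell: 526.2267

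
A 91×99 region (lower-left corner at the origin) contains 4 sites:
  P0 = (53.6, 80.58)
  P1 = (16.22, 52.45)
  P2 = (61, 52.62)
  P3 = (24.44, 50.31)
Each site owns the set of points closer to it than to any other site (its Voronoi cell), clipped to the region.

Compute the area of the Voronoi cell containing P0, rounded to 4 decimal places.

1. box [0,91]×[0,99]: [(0, 0) (91, 0) (91, 99) (0, 99)]
2. ⊥bis P0·P1 via (34.91,66.515): [(84.9653, 0) (91, 0) (91, 99) (10.4637, 99)]  |A|=4285.2652
3. ⊥bis P0·P2 via (57.3,66.6): [(38.5754, 61.6443) (91, 75.5192) (91, 99) (10.4637, 99)]  |A|=2119.7322
4. ⊥bis P0·P3 via (39.02,65.445): [(27.005, 77.0194) (42.0192, 62.5557) (91, 75.5192) (91, 99) (10.4637, 99)]  |A|=2087.9846
5. canonical 5-gon: [(27.005, 77.0194) (42.0192, 62.5557) (91, 75.5192) (91, 99) (10.4637, 99)]
6. shoelace: 2087.9846

Area of P0's cell: 2087.9846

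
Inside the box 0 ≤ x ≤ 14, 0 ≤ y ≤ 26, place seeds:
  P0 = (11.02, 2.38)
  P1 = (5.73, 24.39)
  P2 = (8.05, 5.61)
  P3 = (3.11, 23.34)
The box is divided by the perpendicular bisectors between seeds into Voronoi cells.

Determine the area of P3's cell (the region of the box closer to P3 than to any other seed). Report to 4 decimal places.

Area of P3's cell: 71.1836

1. box [0,14]×[0,26]: [(0, 0) (14, 0) (14, 26) (0, 26)]
2. ⊥bis P3·P0 via (7.065,12.86): [(0, 10.1938) (14, 15.4772) (14, 26) (0, 26)]  |A|=184.3034
3. ⊥bis P3·P1 via (4.42,23.865): [(0, 10.1938) (8.5985, 13.4387) (3.5644, 26) (0, 26)]  |A|=90.3413
4. ⊥bis P3·P2 via (5.58,14.475): [(0, 12.9203) (7.9217, 15.1275) (3.5644, 26) (0, 26)]  |A|=71.1836
5. canonical 4-gon: [(0, 12.9203) (7.9217, 15.1275) (3.5644, 26) (0, 26)]
6. shoelace: 71.1836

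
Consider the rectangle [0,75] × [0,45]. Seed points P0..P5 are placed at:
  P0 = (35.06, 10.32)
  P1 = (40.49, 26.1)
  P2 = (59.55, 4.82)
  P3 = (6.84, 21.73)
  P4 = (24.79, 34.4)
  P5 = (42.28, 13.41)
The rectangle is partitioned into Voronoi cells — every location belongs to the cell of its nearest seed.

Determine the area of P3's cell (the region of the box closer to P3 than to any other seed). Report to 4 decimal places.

1. box [0,75]×[0,45]: [(0, 0) (75, 0) (75, 45) (0, 45)]
2. ⊥bis P3·P0 via (20.95,16.025): [(0, 0) (14.4707, 0) (32.6653, 45) (0, 45)]  |A|=1060.5597
3. ⊥bis P3·P1 via (23.665,23.915): [(0, 0) (14.4707, 0) (23.7805, 23.0256) (20.9268, 45) (0, 45)]  |A|=931.5865
4. ⊥bis P3·P2 via (33.195,13.275): [(0, 0) (14.4707, 0) (23.7805, 23.0256) (20.9268, 45) (0, 45)]  |A|=931.5865
5. ⊥bis P3·P4 via (15.815,28.065): [(0, 0) (14.4707, 0) (22.175, 19.0546) (3.8614, 45) (0, 45)]  |A|=686.8969
6. ⊥bis P3·P5 via (24.56,17.57): [(0, 0) (14.4707, 0) (22.175, 19.0546) (3.8614, 45) (0, 45)]  |A|=686.8969
7. canonical 5-gon: [(0, 0) (14.4707, 0) (22.175, 19.0546) (3.8614, 45) (0, 45)]
8. shoelace: 686.8969

Area of P3's cell: 686.8969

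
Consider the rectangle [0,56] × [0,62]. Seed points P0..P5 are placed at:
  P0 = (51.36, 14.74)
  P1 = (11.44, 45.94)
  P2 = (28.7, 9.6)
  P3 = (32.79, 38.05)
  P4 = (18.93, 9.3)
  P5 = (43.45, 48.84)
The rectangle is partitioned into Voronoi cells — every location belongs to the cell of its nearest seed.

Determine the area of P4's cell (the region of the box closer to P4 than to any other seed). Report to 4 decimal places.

1. box [0,56]×[0,62]: [(0, 0) (56, 0) (56, 62) (0, 62)]
2. ⊥bis P4·P0 via (35.145,12.02): [(0, 0) (37.1613, 0) (26.7611, 62) (0, 62)]  |A|=1981.5933
3. ⊥bis P4·P1 via (15.185,27.62): [(0, 24.5159) (0, 0) (37.1613, 0) (31.9532, 31.0478)]  |A|=968.5676
4. ⊥bis P4·P2 via (23.815,9.45): [(23.2067, 29.2598) (0, 24.5159) (0, 0) (24.1052, 0)]  |A|=637.1227
5. ⊥bis P4·P3 via (25.86,23.675): [(23.3409, 24.8894) (16.9348, 27.9777) (0, 24.5159) (0, 0) (24.1052, 0)]  |A|=623.3314
6. ⊥bis P4·P5 via (31.19,29.07): [(23.3409, 24.8894) (16.9348, 27.9777) (0, 24.5159) (0, 0) (24.1052, 0)]  |A|=623.3314
7. canonical 5-gon: [(23.3409, 24.8894) (16.9348, 27.9777) (0, 24.5159) (0, 0) (24.1052, 0)]
8. shoelace: 623.3314

Area of P4's cell: 623.3314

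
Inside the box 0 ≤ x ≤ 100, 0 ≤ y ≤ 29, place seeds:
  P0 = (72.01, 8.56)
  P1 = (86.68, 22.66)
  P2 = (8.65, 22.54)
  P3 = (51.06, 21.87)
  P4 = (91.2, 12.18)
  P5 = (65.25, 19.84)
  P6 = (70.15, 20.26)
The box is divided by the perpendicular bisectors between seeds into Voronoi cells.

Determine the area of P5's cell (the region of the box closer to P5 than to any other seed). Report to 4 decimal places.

Area of P5's cell: 180.4660

1. box [0,100]×[0,29]: [(0, 0) (100, 0) (100, 29) (0, 29)]
2. ⊥bis P5·P0 via (68.63,14.2): [(0, 0) (44.9353, 0) (93.3259, 29) (0, 29)]  |A|=2004.7872
3. ⊥bis P5·P1 via (75.965,21.25): [(0, 0) (44.9353, 0) (76.2887, 18.7898) (74.9452, 29) (0, 29)]  |A|=1910.952
4. ⊥bis P5·P2 via (36.95,21.19): [(35.9392, 0) (44.9353, 0) (76.2887, 18.7898) (74.9452, 29) (37.3226, 29)]  |A|=848.6569
5. ⊥bis P5·P3 via (58.155,20.855): [(56.1314, 6.7097) (76.2887, 18.7898) (74.9452, 29) (59.3202, 29)]  |A|=285.1629
6. ⊥bis P5·P4 via (78.225,16.01): [(56.1314, 6.7097) (76.2887, 18.7898) (74.9452, 29) (59.3202, 29)]  |A|=285.1629
7. ⊥bis P5·P6 via (67.7,20.05): [(56.1314, 6.7097) (68.2224, 13.9557) (66.9329, 29) (59.3202, 29)]  |A|=180.466
8. canonical 4-gon: [(56.1314, 6.7097) (68.2224, 13.9557) (66.9329, 29) (59.3202, 29)]
9. shoelace: 180.466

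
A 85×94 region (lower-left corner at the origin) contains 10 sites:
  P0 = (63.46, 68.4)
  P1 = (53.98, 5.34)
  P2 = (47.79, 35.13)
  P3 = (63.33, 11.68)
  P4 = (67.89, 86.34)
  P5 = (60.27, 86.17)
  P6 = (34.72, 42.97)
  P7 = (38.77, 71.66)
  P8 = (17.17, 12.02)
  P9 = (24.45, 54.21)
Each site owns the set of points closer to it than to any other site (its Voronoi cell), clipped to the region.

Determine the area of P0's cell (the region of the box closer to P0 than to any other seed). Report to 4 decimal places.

Area of P0's cell: 1018.4675

1. box [0,85]×[0,94]: [(0, 0) (85, 0) (85, 94) (0, 94)]
2. ⊥bis P0·P1 via (58.72,36.87): [(0, 45.6976) (85, 32.9192) (85, 94) (0, 94)]  |A|=4648.7859
3. ⊥bis P0·P2 via (55.625,51.765): [(0, 77.9641) (85, 37.9295) (85, 94) (0, 94)]  |A|=3064.5213
4. ⊥bis P0·P3 via (63.395,40.04): [(0, 77.9641) (80.6028, 40.0006) (85, 39.9905) (85, 94) (0, 94)]  |A|=3059.9902
5. ⊥bis P0·P4 via (65.675,77.37): [(0, 93.5874) (0, 77.9641) (80.6028, 40.0006) (85, 39.9905) (85, 72.598)]  |A|=2132.8697
6. ⊥bis P0·P5 via (61.865,77.285): [(64.2705, 77.7168) (18.1163, 69.4314) (80.6028, 40.0006) (85, 39.9905) (85, 72.598)]  |A|=1358.8506
7. ⊥bis P0·P6 via (49.09,55.685): [(64.2705, 77.7168) (34.3484, 72.3453) (50.3674, 54.2413) (80.6028, 40.0006) (85, 39.9905) (85, 72.598)]  |A|=1188.5777
8. ⊥bis P0·P7 via (51.115,70.03): [(64.2705, 77.7168) (51.8352, 75.4845) (49.2039, 55.5562) (50.3674, 54.2413) (80.6028, 40.0006) (85, 39.9905) (85, 72.598)]  |A|=1018.4675
9. ⊥bis P0·P8 via (40.315,40.21): [(64.2705, 77.7168) (51.8352, 75.4845) (49.2039, 55.5562) (50.3674, 54.2413) (80.6028, 40.0006) (85, 39.9905) (85, 72.598)]  |A|=1018.4675
10. ⊥bis P0·P9 via (43.955,61.305): [(64.2705, 77.7168) (51.8352, 75.4845) (49.2039, 55.5562) (50.3674, 54.2413) (80.6028, 40.0006) (85, 39.9905) (85, 72.598)]  |A|=1018.4675
11. canonical 7-gon: [(64.2705, 77.7168) (51.8352, 75.4845) (49.2039, 55.5562) (50.3674, 54.2413) (80.6028, 40.0006) (85, 39.9905) (85, 72.598)]
12. shoelace: 1018.4675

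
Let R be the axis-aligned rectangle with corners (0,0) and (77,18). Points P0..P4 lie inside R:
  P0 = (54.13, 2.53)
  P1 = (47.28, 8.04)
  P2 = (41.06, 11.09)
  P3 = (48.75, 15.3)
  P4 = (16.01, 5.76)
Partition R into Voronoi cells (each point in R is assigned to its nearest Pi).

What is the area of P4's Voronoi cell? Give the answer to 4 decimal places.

Area of P4's cell: 511.4278

1. box [0,77]×[0,18]: [(0, 0) (77, 0) (77, 18) (0, 18)]
2. ⊥bis P4·P0 via (35.07,4.145): [(0, 0) (34.7188, 0) (36.244, 18) (0, 18)]  |A|=638.6648
3. ⊥bis P4·P1 via (31.645,6.9): [(0, 0) (32.1481, 0) (30.8357, 18) (0, 18)]  |A|=566.8539
4. ⊥bis P4·P2 via (28.535,8.425): [(0, 0) (30.3276, 0) (26.4977, 18) (0, 18)]  |A|=511.4278
5. ⊥bis P4·P3 via (32.38,10.53): [(0, 0) (30.3276, 0) (26.4977, 18) (0, 18)]  |A|=511.4278
6. canonical 4-gon: [(0, 0) (30.3276, 0) (26.4977, 18) (0, 18)]
7. shoelace: 511.4278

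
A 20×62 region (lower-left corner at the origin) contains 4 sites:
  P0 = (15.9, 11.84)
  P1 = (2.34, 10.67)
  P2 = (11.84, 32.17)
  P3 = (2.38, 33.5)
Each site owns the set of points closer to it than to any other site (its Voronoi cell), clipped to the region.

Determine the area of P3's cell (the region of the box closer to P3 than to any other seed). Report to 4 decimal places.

Area of P3's cell: 335.4699

1. box [0,20]×[0,62]: [(0, 0) (20, 0) (20, 62) (0, 62)]
2. ⊥bis P3·P0 via (9.14,22.67): [(0, 16.9649) (20, 29.4487) (20, 62) (0, 62)]  |A|=775.8639
3. ⊥bis P3·P1 via (2.36,22.085): [(0, 22.0891) (8.1864, 22.0748) (20, 29.4487) (20, 62) (0, 62)]  |A|=754.8892
4. ⊥bis P3·P2 via (7.11,32.835): [(0, 22.0891) (5.5978, 22.0793) (11.2104, 62) (0, 62)]  |A|=335.4699
5. canonical 4-gon: [(0, 22.0891) (5.5978, 22.0793) (11.2104, 62) (0, 62)]
6. shoelace: 335.4699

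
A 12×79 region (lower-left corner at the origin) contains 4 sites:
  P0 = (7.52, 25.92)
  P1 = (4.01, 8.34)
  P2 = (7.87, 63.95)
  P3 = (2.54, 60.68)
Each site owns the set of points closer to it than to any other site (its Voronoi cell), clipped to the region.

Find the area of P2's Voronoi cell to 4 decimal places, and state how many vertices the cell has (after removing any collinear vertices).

Area of P2's cell: 215.7699 (4 vertices)

1. box [0,12]×[0,79]: [(0, 0) (12, 0) (12, 79) (0, 79)]
2. ⊥bis P2·P0 via (7.695,44.935): [(0, 45.0058) (12, 44.8954) (12, 79) (0, 79)]  |A|=408.5928
3. ⊥bis P2·P1 via (5.94,36.145): [(0, 45.0058) (12, 44.8954) (12, 79) (0, 79)]  |A|=408.5928
4. ⊥bis P2·P3 via (5.205,62.315): [(0, 70.799) (12, 51.2394) (12, 79) (0, 79)]  |A|=215.7699
5. canonical 4-gon: [(0, 70.799) (12, 51.2394) (12, 79) (0, 79)]
6. shoelace: 215.7699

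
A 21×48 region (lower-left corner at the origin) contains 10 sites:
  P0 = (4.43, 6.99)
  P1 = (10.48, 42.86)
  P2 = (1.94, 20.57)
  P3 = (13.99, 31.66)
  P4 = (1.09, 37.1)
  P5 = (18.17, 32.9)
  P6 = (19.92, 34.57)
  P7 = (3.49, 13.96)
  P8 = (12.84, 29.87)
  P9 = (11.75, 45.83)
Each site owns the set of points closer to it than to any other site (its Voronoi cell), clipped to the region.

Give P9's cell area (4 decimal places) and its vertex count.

1. box [0,21]×[0,48]: [(0, 0) (21, 0) (21, 48) (0, 48)]
2. ⊥bis P9·P0 via (8.09,26.41): [(0, 27.9347) (21, 23.9769) (21, 48) (0, 48)]  |A|=462.9282
3. ⊥bis P9·P1 via (11.115,44.345): [(21, 40.1181) (21, 48) (2.5675, 48)]  |A|=72.6418
4. ⊥bis P9·P2 via (6.845,33.2): [(21, 40.1181) (21, 48) (2.5675, 48)]  |A|=72.6418
5. ⊥bis P9·P3 via (12.87,38.745): [(21, 40.1181) (21, 48) (2.5675, 48)]  |A|=72.6418
6. ⊥bis P9·P4 via (6.42,41.465): [(21, 40.1181) (21, 48) (2.5675, 48)]  |A|=72.6418
7. ⊥bis P9·P5 via (14.96,39.365): [(18.5697, 41.1573) (21, 42.364) (21, 48) (2.5675, 48)]  |A|=69.9127
8. ⊥bis P9·P6 via (15.835,40.2): [(17.6792, 41.5381) (21, 43.9476) (21, 48) (2.5675, 48)]  |A|=66.2832
9. ⊥bis P9·P7 via (7.62,29.895): [(17.6792, 41.5381) (21, 43.9476) (21, 48) (2.5675, 48)]  |A|=66.2832
10. ⊥bis P9·P8 via (12.295,37.85): [(17.6792, 41.5381) (21, 43.9476) (21, 48) (2.5675, 48)]  |A|=66.2832
11. canonical 4-gon: [(17.6792, 41.5381) (21, 43.9476) (21, 48) (2.5675, 48)]
12. shoelace: 66.2832

Area of P9's cell: 66.2832 (4 vertices)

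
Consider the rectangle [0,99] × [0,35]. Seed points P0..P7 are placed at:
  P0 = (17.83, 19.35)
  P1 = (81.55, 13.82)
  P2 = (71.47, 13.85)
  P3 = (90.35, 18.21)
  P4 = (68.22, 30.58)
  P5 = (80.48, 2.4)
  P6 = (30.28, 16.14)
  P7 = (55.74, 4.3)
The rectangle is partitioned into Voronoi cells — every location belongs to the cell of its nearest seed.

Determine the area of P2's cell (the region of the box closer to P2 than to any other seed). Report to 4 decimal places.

Area of P2's cell: 257.7375

1. box [0,99]×[0,35]: [(0, 0) (99, 0) (99, 35) (0, 35)]
2. ⊥bis P2·P0 via (44.65,16.6): [(42.9479, 0) (99, 0) (99, 35) (46.5367, 35)]  |A|=1899.0201
3. ⊥bis P2·P1 via (76.51,13.835): [(42.9479, 0) (76.4688, 0) (76.573, 35) (46.5367, 35)]  |A|=1112.2519
4. ⊥bis P2·P3 via (80.91,16.03): [(42.9479, 0) (76.4688, 0) (76.5724, 34.8129) (76.5292, 35) (46.5367, 35)]  |A|=1112.2478
5. ⊥bis P2·P4 via (69.845,22.215): [(44.7254, 17.3352) (42.9479, 0) (76.4688, 0) (76.5388, 23.5154)]  |A|=664.3818
6. ⊥bis P2·P5 via (75.975,8.125): [(44.7254, 17.3352) (42.9479, 0) (65.6497, 0) (76.4942, 8.5336) (76.5388, 23.5154)]  |A|=618.2188
7. ⊥bis P2·P6 via (50.875,14.995): [(51.0737, 18.5684) (50.0413, 0) (65.6497, 0) (76.4942, 8.5336) (76.5388, 23.5154)]  |A|=498.4334
8. ⊥bis P2·P7 via (63.605,9.075): [(57.1274, 19.7444) (67.9944, 1.8451) (76.4942, 8.5336) (76.5388, 23.5154)]  |A|=257.7375
9. canonical 4-gon: [(57.1274, 19.7444) (67.9944, 1.8451) (76.4942, 8.5336) (76.5388, 23.5154)]
10. shoelace: 257.7375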